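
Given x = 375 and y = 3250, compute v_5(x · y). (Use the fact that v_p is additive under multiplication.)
v_5(1218750) = 6

v_p(x) = 3 (factor: 375 = 5^3 · 3); v_p(y) = 3 (factor: 3250 = 5^3 · 26). Additivity: v_p(xy) = v_p(x) + v_p(y) = 3 + 3 = 6. (Direct check: xy = 1218750 = 5^6 · (78).)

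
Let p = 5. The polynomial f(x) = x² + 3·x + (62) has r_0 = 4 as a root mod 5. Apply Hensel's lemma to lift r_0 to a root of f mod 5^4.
r_3 = 589 (mod 625)

Hensel: r_{i+1} = r_i − f(r_i)·(f′(r_i))^{-1} mod 5^{i+2}, f′(x) = 2x + 3. Iterate:
  r_0 = 4 (mod 5)
  r_1 = 14 (mod 25)
  r_2 = 89 (mod 125)
  r_3 = 589 (mod 625)
Final: r = 589 satisfies f(r) ≡ 0 mod 5^4.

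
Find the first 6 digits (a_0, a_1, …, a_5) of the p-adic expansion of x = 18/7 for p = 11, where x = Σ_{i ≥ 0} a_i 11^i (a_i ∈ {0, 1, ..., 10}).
(a_0, …, a_5) = (1, 8, 4, 9, 7, 4)

v_11(18/7) = 0 (numerator and denominator both coprime to 11), so x ∈ ℤ_11^×. Compute digits iteratively via a_i = x_i mod 11, x_{i+1} = (x_i − a_i)/11, with x_0 = x:
  x_0 = 18/7;  a_0 = 1;  x_1 = (x_0 − 1)/11 = 1/7
  x_1 = 1/7;  a_1 = 8;  x_2 = (x_1 − 8)/11 = -5/7
  x_2 = -5/7;  a_2 = 4;  x_3 = (x_2 − 4)/11 = -3/7
  x_3 = -3/7;  a_3 = 9;  x_4 = (x_3 − 9)/11 = -6/7
  x_4 = -6/7;  a_4 = 7;  x_5 = (x_4 − 7)/11 = -5/7
  x_5 = -5/7;  a_5 = 4;  x_6 = (x_5 − 4)/11 = -3/7
Digits: (1, 8, 4, 9, 7, 4).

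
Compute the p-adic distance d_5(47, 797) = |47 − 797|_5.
d_5(47, 797) = 1/125

Step 1 — x − y = 47 − 797 = -750. Step 2 — v_5(-750) = 3 (factor: -750 = −(5^3 · 6); the sign does not affect v_p). Step 3 — |x − y|_5 = 5^{-3} = 1/125.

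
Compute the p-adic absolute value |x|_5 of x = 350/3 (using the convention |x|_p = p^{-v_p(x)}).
|350/3|_5 = 1/25

Step 1 — compute v_5(x) by factoring powers of 5 out of the numerator and denominator: v_5(350/3) = 2. Step 2 — apply |x|_p = p^{-v_p(x)} = 5^{-2} = 1/25.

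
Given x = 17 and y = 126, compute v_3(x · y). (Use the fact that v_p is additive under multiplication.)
v_3(2142) = 2

v_p(x) = 0 (factor: 17 = 3^0 · 17); v_p(y) = 2 (factor: 126 = 3^2 · 14). Additivity: v_p(xy) = v_p(x) + v_p(y) = 0 + 2 = 2. (Direct check: xy = 2142 = 3^2 · (238).)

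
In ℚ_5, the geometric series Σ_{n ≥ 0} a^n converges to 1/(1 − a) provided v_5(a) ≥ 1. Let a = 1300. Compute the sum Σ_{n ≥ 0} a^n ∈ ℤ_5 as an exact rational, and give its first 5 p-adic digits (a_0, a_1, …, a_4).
Σ a^n = 1/(1 − a) = -1/1299;  first 5 digits = (1, 0, 2, 0, 1)

v_5(a) = 2 ≥ 1, so the series converges in ℤ_5 to 1/(1 − a) = 1/(1 − 1300) = -1/1299. Expand this rational in ℤ_5: compute digits iteratively via d_i = x_i mod 5, x_{i+1} = (x_i − d_i)/5. The first 5 digits are (1, 0, 2, 0, 1).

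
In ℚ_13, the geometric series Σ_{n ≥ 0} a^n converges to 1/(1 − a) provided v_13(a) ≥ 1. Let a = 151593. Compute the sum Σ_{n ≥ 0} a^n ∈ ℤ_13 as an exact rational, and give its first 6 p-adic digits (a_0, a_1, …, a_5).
Σ a^n = 1/(1 − a) = -1/151592;  first 6 digits = (1, 0, 0, 4, 5, 0)

v_13(a) = 3 ≥ 1, so the series converges in ℤ_13 to 1/(1 − a) = 1/(1 − 151593) = -1/151592. Expand this rational in ℤ_13: compute digits iteratively via d_i = x_i mod 13, x_{i+1} = (x_i − d_i)/13. The first 6 digits are (1, 0, 0, 4, 5, 0).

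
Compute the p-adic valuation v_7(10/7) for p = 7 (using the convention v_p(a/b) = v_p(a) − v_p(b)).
v_7(10/7) = -1

Factor powers of 7 from the numerator and denominator of the reduced fraction: 10 = 7^0 · 10 and 7 = 7^1 · 1. Apply v_p(a/b) = v_p(a) − v_p(b): v_7(10/7) = 0 − 1 = -1.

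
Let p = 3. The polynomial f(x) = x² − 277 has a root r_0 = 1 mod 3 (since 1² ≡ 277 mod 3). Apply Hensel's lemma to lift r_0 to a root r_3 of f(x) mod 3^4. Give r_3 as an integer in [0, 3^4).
r_3 = 67 (mod 81)

Hensel's recurrence: r_{i+1} = r_i − f(r_i)·(f′(r_i))^{-1} mod 3^{i+2}, with f′(x) = 2x. Iterate:
  r_0 = 1 (mod 3)
  r_1 = 4 (mod 9)
  r_2 = 13 (mod 27)
  r_3 = 67 (mod 81)
Final: r_3 = 67, and one checks f(r_3) ≡ 0 mod 3^4.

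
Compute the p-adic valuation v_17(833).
v_17(833) = 1

v_17(n) is the largest exponent k such that 17^k divides n. Factor out: 833 = 17^1 · 49. (Sign doesn't affect v_p.) So v_17(833) = 1.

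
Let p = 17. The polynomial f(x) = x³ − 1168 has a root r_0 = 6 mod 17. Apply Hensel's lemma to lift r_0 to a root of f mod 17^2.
r_1 = 261 (mod 289)

Hensel: r_{i+1} = r_i − f(r_i)/f′(r_i) mod 17^{i+2}, where f′(x) = 3x². Iterate:
  r_0 = 6 (mod 17)
  r_1 = 261 (mod 289)
Final: r = 261 with f(r) ≡ 0 mod 17^2.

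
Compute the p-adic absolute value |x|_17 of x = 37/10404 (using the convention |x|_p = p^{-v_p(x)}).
|37/10404|_17 = 289

Step 1 — compute v_17(x) by factoring powers of 17 out of the numerator and denominator: v_17(37/10404) = -2. Step 2 — apply |x|_p = p^{-v_p(x)} = 17^{2} = 289.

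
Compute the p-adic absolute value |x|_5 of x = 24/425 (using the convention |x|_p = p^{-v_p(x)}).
|24/425|_5 = 25

Step 1 — compute v_5(x) by factoring powers of 5 out of the numerator and denominator: v_5(24/425) = -2. Step 2 — apply |x|_p = p^{-v_p(x)} = 5^{2} = 25.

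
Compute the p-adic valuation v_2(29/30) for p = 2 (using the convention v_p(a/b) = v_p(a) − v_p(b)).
v_2(29/30) = -1

Factor powers of 2 from the numerator and denominator of the reduced fraction: 29 = 2^0 · 29 and 30 = 2^1 · 15. Apply v_p(a/b) = v_p(a) − v_p(b): v_2(29/30) = 0 − 1 = -1.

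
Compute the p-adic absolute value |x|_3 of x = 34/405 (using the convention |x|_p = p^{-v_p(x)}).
|34/405|_3 = 81

Step 1 — compute v_3(x) by factoring powers of 3 out of the numerator and denominator: v_3(34/405) = -4. Step 2 — apply |x|_p = p^{-v_p(x)} = 3^{4} = 81.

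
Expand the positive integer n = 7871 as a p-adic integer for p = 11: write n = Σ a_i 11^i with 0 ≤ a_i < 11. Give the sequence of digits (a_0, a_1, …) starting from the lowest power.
(a_0, a_1, …) = (6, 0, 10, 5)

Repeated division by 11 gives the digits low-to-high: 7871 = 6 + 10·11^2 + 5·11^3. Digit sequence: (6, 0, 10, 5).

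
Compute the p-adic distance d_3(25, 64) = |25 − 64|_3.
d_3(25, 64) = 1/3

Step 1 — x − y = 25 − 64 = -39. Step 2 — v_3(-39) = 1 (factor: -39 = −(3^1 · 13); the sign does not affect v_p). Step 3 — |x − y|_3 = 3^{-1} = 1/3.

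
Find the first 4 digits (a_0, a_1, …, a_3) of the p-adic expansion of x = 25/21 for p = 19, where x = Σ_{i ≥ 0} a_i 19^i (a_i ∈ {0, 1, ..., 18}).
(a_0, …, a_3) = (3, 18, 9, 4)

v_19(25/21) = 0 (numerator and denominator both coprime to 19), so x ∈ ℤ_19^×. Compute digits iteratively via a_i = x_i mod 19, x_{i+1} = (x_i − a_i)/19, with x_0 = x:
  x_0 = 25/21;  a_0 = 3;  x_1 = (x_0 − 3)/19 = -2/21
  x_1 = -2/21;  a_1 = 18;  x_2 = (x_1 − 18)/19 = -20/21
  x_2 = -20/21;  a_2 = 9;  x_3 = (x_2 − 9)/19 = -11/21
  x_3 = -11/21;  a_3 = 4;  x_4 = (x_3 − 4)/19 = -5/21
Digits: (3, 18, 9, 4).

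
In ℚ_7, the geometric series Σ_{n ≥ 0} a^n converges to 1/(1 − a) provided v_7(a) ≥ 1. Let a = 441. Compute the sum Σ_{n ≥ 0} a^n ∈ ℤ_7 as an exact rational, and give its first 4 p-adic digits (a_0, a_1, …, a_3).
Σ a^n = 1/(1 − a) = -1/440;  first 4 digits = (1, 0, 2, 1)

v_7(a) = 2 ≥ 1, so the series converges in ℤ_7 to 1/(1 − a) = 1/(1 − 441) = -1/440. Expand this rational in ℤ_7: compute digits iteratively via d_i = x_i mod 7, x_{i+1} = (x_i − d_i)/7. The first 4 digits are (1, 0, 2, 1).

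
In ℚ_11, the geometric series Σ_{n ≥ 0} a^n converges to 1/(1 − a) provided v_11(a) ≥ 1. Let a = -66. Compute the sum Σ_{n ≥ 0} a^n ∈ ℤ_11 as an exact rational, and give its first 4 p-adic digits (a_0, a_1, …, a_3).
Σ a^n = 1/(1 − a) = 1/67;  first 4 digits = (1, 5, 2, 7)

v_11(a) = 1 ≥ 1, so the series converges in ℤ_11 to 1/(1 − a) = 1/(1 − (-66)) = 1/67. Expand this rational in ℤ_11: compute digits iteratively via d_i = x_i mod 11, x_{i+1} = (x_i − d_i)/11. The first 4 digits are (1, 5, 2, 7).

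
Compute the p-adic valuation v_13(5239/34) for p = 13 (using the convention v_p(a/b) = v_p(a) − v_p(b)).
v_13(5239/34) = 2

Factor powers of 13 from the numerator and denominator of the reduced fraction: 5239 = 13^2 · 31 and 34 = 13^0 · 34. Apply v_p(a/b) = v_p(a) − v_p(b): v_13(5239/34) = 2 − 0 = 2.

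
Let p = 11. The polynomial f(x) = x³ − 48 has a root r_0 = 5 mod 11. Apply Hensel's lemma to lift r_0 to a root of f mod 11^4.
r_3 = 14140 (mod 14641)

Hensel: r_{i+1} = r_i − f(r_i)/f′(r_i) mod 11^{i+2}, where f′(x) = 3x². Iterate:
  r_0 = 5 (mod 11)
  r_1 = 104 (mod 121)
  r_2 = 830 (mod 1331)
  r_3 = 14140 (mod 14641)
Final: r = 14140 with f(r) ≡ 0 mod 11^4.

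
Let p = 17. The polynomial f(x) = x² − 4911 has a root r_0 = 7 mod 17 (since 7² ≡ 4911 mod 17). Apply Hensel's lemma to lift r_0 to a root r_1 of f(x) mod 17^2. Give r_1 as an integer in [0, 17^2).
r_1 = 24 (mod 289)

Hensel's recurrence: r_{i+1} = r_i − f(r_i)·(f′(r_i))^{-1} mod 17^{i+2}, with f′(x) = 2x. Iterate:
  r_0 = 7 (mod 17)
  r_1 = 24 (mod 289)
Final: r_1 = 24, and one checks f(r_1) ≡ 0 mod 17^2.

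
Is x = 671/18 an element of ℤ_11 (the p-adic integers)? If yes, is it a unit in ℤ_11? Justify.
x ∈ ℤ_11 but not a unit; v_11(x) = 1 > 0

ℤ_11 = {x ∈ ℚ_11 : v_11(x) ≥ 0} and ℤ_11^× = {x ∈ ℤ_11 : v_11(x) = 0}. Here v_11(671/18) = v_11(num) − v_11(den) = 1; compare against these criteria.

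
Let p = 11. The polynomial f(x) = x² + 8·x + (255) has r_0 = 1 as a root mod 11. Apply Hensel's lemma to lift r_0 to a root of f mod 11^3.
r_2 = 991 (mod 1331)

Hensel: r_{i+1} = r_i − f(r_i)·(f′(r_i))^{-1} mod 11^{i+2}, f′(x) = 2x + 8. Iterate:
  r_0 = 1 (mod 11)
  r_1 = 23 (mod 121)
  r_2 = 991 (mod 1331)
Final: r = 991 satisfies f(r) ≡ 0 mod 11^3.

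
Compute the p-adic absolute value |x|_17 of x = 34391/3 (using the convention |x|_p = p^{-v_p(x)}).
|34391/3|_17 = 1/4913

Step 1 — compute v_17(x) by factoring powers of 17 out of the numerator and denominator: v_17(34391/3) = 3. Step 2 — apply |x|_p = p^{-v_p(x)} = 17^{-3} = 1/4913.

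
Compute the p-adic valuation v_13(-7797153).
v_13(-7797153) = 5

v_13(n) is the largest exponent k such that 13^k divides n. Factor out: -7797153 = -13^5 · 21. (Sign doesn't affect v_p.) So v_13(-7797153) = 5.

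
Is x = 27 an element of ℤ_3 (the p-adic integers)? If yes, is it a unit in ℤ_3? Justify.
x ∈ ℤ_3 but not a unit; v_3(x) = 3 > 0

ℤ_3 = {x ∈ ℚ_3 : v_3(x) ≥ 0} and ℤ_3^× = {x ∈ ℤ_3 : v_3(x) = 0}. Here v_3(27) = v_3(num) − v_3(den) = 3; compare against these criteria.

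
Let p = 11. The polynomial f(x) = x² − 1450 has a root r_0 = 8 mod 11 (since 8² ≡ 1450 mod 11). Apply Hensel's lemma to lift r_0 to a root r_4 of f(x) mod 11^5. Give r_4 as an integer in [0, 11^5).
r_4 = 108314 (mod 161051)

Hensel's recurrence: r_{i+1} = r_i − f(r_i)·(f′(r_i))^{-1} mod 11^{i+2}, with f′(x) = 2x. Iterate:
  r_0 = 8 (mod 11)
  r_1 = 19 (mod 121)
  r_2 = 503 (mod 1331)
  r_3 = 5827 (mod 14641)
  r_4 = 108314 (mod 161051)
Final: r_4 = 108314, and one checks f(r_4) ≡ 0 mod 11^5.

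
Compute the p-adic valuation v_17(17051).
v_17(17051) = 2

v_17(n) is the largest exponent k such that 17^k divides n. Factor out: 17051 = 17^2 · 59. (Sign doesn't affect v_p.) So v_17(17051) = 2.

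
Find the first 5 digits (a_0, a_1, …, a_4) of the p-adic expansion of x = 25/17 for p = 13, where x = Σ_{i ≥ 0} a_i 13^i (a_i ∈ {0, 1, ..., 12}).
(a_0, …, a_4) = (3, 6, 11, 6, 1)

v_13(25/17) = 0 (numerator and denominator both coprime to 13), so x ∈ ℤ_13^×. Compute digits iteratively via a_i = x_i mod 13, x_{i+1} = (x_i − a_i)/13, with x_0 = x:
  x_0 = 25/17;  a_0 = 3;  x_1 = (x_0 − 3)/13 = -2/17
  x_1 = -2/17;  a_1 = 6;  x_2 = (x_1 − 6)/13 = -8/17
  x_2 = -8/17;  a_2 = 11;  x_3 = (x_2 − 11)/13 = -15/17
  x_3 = -15/17;  a_3 = 6;  x_4 = (x_3 − 6)/13 = -9/17
  x_4 = -9/17;  a_4 = 1;  x_5 = (x_4 − 1)/13 = -2/17
Digits: (3, 6, 11, 6, 1).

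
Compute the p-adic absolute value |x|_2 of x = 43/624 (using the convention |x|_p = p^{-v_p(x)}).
|43/624|_2 = 16

Step 1 — compute v_2(x) by factoring powers of 2 out of the numerator and denominator: v_2(43/624) = -4. Step 2 — apply |x|_p = p^{-v_p(x)} = 2^{4} = 16.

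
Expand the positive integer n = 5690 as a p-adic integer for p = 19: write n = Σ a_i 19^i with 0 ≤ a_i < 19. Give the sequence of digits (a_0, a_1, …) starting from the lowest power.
(a_0, a_1, …) = (9, 14, 15)

Repeated division by 19 gives the digits low-to-high: 5690 = 9 + 14·19^1 + 15·19^2. Digit sequence: (9, 14, 15).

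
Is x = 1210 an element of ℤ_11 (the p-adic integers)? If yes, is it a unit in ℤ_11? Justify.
x ∈ ℤ_11 but not a unit; v_11(x) = 2 > 0

ℤ_11 = {x ∈ ℚ_11 : v_11(x) ≥ 0} and ℤ_11^× = {x ∈ ℤ_11 : v_11(x) = 0}. Here v_11(1210) = v_11(num) − v_11(den) = 2; compare against these criteria.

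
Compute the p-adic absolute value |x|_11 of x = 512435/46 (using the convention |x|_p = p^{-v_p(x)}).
|512435/46|_11 = 1/14641

Step 1 — compute v_11(x) by factoring powers of 11 out of the numerator and denominator: v_11(512435/46) = 4. Step 2 — apply |x|_p = p^{-v_p(x)} = 11^{-4} = 1/14641.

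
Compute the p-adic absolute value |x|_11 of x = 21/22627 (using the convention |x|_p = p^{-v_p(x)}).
|21/22627|_11 = 1331

Step 1 — compute v_11(x) by factoring powers of 11 out of the numerator and denominator: v_11(21/22627) = -3. Step 2 — apply |x|_p = p^{-v_p(x)} = 11^{3} = 1331.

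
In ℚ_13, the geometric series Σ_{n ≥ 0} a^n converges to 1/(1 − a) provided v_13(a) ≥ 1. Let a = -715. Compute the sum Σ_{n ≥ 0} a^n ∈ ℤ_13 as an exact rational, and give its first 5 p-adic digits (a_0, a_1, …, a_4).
Σ a^n = 1/(1 − a) = 1/716;  first 5 digits = (1, 10, 4, 10, 1)

v_13(a) = 1 ≥ 1, so the series converges in ℤ_13 to 1/(1 − a) = 1/(1 − (-715)) = 1/716. Expand this rational in ℤ_13: compute digits iteratively via d_i = x_i mod 13, x_{i+1} = (x_i − d_i)/13. The first 5 digits are (1, 10, 4, 10, 1).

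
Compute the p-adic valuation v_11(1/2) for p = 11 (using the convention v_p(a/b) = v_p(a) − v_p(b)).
v_11(1/2) = 0

Factor powers of 11 from the numerator and denominator of the reduced fraction: 1 = 11^0 · 1 and 2 = 11^0 · 2. Apply v_p(a/b) = v_p(a) − v_p(b): v_11(1/2) = 0 − 0 = 0.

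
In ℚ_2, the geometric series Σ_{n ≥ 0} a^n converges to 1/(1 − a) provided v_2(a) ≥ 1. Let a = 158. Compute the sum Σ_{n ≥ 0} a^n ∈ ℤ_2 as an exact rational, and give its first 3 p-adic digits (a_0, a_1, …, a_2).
Σ a^n = 1/(1 − a) = -1/157;  first 3 digits = (1, 1, 0)

v_2(a) = 1 ≥ 1, so the series converges in ℤ_2 to 1/(1 − a) = 1/(1 − 158) = -1/157. Expand this rational in ℤ_2: compute digits iteratively via d_i = x_i mod 2, x_{i+1} = (x_i − d_i)/2. The first 3 digits are (1, 1, 0).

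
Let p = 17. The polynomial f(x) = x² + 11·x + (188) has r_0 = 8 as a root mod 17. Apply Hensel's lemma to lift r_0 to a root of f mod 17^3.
r_2 = 2864 (mod 4913)

Hensel: r_{i+1} = r_i − f(r_i)·(f′(r_i))^{-1} mod 17^{i+2}, f′(x) = 2x + 11. Iterate:
  r_0 = 8 (mod 17)
  r_1 = 263 (mod 289)
  r_2 = 2864 (mod 4913)
Final: r = 2864 satisfies f(r) ≡ 0 mod 17^3.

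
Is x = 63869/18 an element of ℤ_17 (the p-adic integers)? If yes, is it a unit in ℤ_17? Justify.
x ∈ ℤ_17 but not a unit; v_17(x) = 3 > 0

ℤ_17 = {x ∈ ℚ_17 : v_17(x) ≥ 0} and ℤ_17^× = {x ∈ ℤ_17 : v_17(x) = 0}. Here v_17(63869/18) = v_17(num) − v_17(den) = 3; compare against these criteria.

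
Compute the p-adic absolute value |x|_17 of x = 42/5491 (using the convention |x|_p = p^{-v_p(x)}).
|42/5491|_17 = 289

Step 1 — compute v_17(x) by factoring powers of 17 out of the numerator and denominator: v_17(42/5491) = -2. Step 2 — apply |x|_p = p^{-v_p(x)} = 17^{2} = 289.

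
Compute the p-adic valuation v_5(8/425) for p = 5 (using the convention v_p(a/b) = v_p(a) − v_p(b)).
v_5(8/425) = -2

Factor powers of 5 from the numerator and denominator of the reduced fraction: 8 = 5^0 · 8 and 425 = 5^2 · 17. Apply v_p(a/b) = v_p(a) − v_p(b): v_5(8/425) = 0 − 2 = -2.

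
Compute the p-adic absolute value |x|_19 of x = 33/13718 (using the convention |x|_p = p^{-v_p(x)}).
|33/13718|_19 = 6859

Step 1 — compute v_19(x) by factoring powers of 19 out of the numerator and denominator: v_19(33/13718) = -3. Step 2 — apply |x|_p = p^{-v_p(x)} = 19^{3} = 6859.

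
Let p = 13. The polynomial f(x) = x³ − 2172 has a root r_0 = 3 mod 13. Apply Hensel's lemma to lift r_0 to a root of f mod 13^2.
r_1 = 120 (mod 169)

Hensel: r_{i+1} = r_i − f(r_i)/f′(r_i) mod 13^{i+2}, where f′(x) = 3x². Iterate:
  r_0 = 3 (mod 13)
  r_1 = 120 (mod 169)
Final: r = 120 with f(r) ≡ 0 mod 13^2.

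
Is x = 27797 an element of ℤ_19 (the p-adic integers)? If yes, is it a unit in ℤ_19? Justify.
x ∈ ℤ_19 but not a unit; v_19(x) = 2 > 0

ℤ_19 = {x ∈ ℚ_19 : v_19(x) ≥ 0} and ℤ_19^× = {x ∈ ℤ_19 : v_19(x) = 0}. Here v_19(27797) = v_19(num) − v_19(den) = 2; compare against these criteria.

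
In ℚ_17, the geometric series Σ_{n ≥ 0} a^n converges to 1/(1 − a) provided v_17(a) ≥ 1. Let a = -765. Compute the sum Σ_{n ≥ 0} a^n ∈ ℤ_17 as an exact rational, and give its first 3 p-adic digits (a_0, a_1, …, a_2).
Σ a^n = 1/(1 − a) = 1/766;  first 3 digits = (1, 6, 16)

v_17(a) = 1 ≥ 1, so the series converges in ℤ_17 to 1/(1 − a) = 1/(1 − (-765)) = 1/766. Expand this rational in ℤ_17: compute digits iteratively via d_i = x_i mod 17, x_{i+1} = (x_i − d_i)/17. The first 3 digits are (1, 6, 16).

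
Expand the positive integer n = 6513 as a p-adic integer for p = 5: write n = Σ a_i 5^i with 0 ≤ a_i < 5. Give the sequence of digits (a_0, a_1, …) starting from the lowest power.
(a_0, a_1, …) = (3, 2, 0, 2, 0, 2)

Repeated division by 5 gives the digits low-to-high: 6513 = 3 + 2·5^1 + 2·5^3 + 2·5^5. Digit sequence: (3, 2, 0, 2, 0, 2).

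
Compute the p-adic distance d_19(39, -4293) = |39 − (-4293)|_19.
d_19(39, -4293) = 1/361

Step 1 — x − y = 39 − (-4293) = 4332. Step 2 — v_19(4332) = 2 (factor: 4332 = (19^2 · 12); the sign does not affect v_p). Step 3 — |x − y|_19 = 19^{-2} = 1/361.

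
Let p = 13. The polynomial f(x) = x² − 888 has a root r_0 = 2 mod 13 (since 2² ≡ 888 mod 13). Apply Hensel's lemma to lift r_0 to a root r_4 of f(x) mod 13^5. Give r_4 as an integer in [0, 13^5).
r_4 = 69851 (mod 371293)

Hensel's recurrence: r_{i+1} = r_i − f(r_i)·(f′(r_i))^{-1} mod 13^{i+2}, with f′(x) = 2x. Iterate:
  r_0 = 2 (mod 13)
  r_1 = 54 (mod 169)
  r_2 = 1744 (mod 2197)
  r_3 = 12729 (mod 28561)
  r_4 = 69851 (mod 371293)
Final: r_4 = 69851, and one checks f(r_4) ≡ 0 mod 13^5.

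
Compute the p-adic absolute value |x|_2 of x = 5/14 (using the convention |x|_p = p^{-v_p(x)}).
|5/14|_2 = 2

Step 1 — compute v_2(x) by factoring powers of 2 out of the numerator and denominator: v_2(5/14) = -1. Step 2 — apply |x|_p = p^{-v_p(x)} = 2^{1} = 2.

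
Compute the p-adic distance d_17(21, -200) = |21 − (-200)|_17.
d_17(21, -200) = 1/17

Step 1 — x − y = 21 − (-200) = 221. Step 2 — v_17(221) = 1 (factor: 221 = (17^1 · 13); the sign does not affect v_p). Step 3 — |x − y|_17 = 17^{-1} = 1/17.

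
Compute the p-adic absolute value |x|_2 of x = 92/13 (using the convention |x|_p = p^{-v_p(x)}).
|92/13|_2 = 1/4

Step 1 — compute v_2(x) by factoring powers of 2 out of the numerator and denominator: v_2(92/13) = 2. Step 2 — apply |x|_p = p^{-v_p(x)} = 2^{-2} = 1/4.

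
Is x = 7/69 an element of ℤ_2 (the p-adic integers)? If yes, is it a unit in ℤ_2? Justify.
x ∈ ℤ_2^× (unit); v_2(x) = 0

ℤ_2 = {x ∈ ℚ_2 : v_2(x) ≥ 0} and ℤ_2^× = {x ∈ ℤ_2 : v_2(x) = 0}. Here v_2(7/69) = v_2(num) − v_2(den) = 0; compare against these criteria.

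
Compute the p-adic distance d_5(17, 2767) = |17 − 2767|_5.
d_5(17, 2767) = 1/125

Step 1 — x − y = 17 − 2767 = -2750. Step 2 — v_5(-2750) = 3 (factor: -2750 = −(5^3 · 22); the sign does not affect v_p). Step 3 — |x − y|_5 = 5^{-3} = 1/125.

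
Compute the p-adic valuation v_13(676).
v_13(676) = 2

v_13(n) is the largest exponent k such that 13^k divides n. Factor out: 676 = 13^2 · 4. (Sign doesn't affect v_p.) So v_13(676) = 2.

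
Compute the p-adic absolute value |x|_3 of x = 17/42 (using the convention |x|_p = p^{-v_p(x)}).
|17/42|_3 = 3

Step 1 — compute v_3(x) by factoring powers of 3 out of the numerator and denominator: v_3(17/42) = -1. Step 2 — apply |x|_p = p^{-v_p(x)} = 3^{1} = 3.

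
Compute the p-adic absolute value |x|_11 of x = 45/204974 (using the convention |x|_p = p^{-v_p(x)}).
|45/204974|_11 = 14641

Step 1 — compute v_11(x) by factoring powers of 11 out of the numerator and denominator: v_11(45/204974) = -4. Step 2 — apply |x|_p = p^{-v_p(x)} = 11^{4} = 14641.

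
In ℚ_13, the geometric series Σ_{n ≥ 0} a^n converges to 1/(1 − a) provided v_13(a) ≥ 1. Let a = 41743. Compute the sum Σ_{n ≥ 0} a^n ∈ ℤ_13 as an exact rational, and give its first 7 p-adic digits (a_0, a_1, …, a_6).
Σ a^n = 1/(1 − a) = -1/41742;  first 7 digits = (1, 0, 0, 6, 1, 0, 10)

v_13(a) = 3 ≥ 1, so the series converges in ℤ_13 to 1/(1 − a) = 1/(1 − 41743) = -1/41742. Expand this rational in ℤ_13: compute digits iteratively via d_i = x_i mod 13, x_{i+1} = (x_i − d_i)/13. The first 7 digits are (1, 0, 0, 6, 1, 0, 10).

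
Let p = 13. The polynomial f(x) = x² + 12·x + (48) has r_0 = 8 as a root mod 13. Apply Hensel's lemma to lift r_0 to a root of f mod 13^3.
r_2 = 242 (mod 2197)

Hensel: r_{i+1} = r_i − f(r_i)·(f′(r_i))^{-1} mod 13^{i+2}, f′(x) = 2x + 12. Iterate:
  r_0 = 8 (mod 13)
  r_1 = 73 (mod 169)
  r_2 = 242 (mod 2197)
Final: r = 242 satisfies f(r) ≡ 0 mod 13^3.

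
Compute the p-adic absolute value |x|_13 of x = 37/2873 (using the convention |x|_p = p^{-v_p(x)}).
|37/2873|_13 = 169

Step 1 — compute v_13(x) by factoring powers of 13 out of the numerator and denominator: v_13(37/2873) = -2. Step 2 — apply |x|_p = p^{-v_p(x)} = 13^{2} = 169.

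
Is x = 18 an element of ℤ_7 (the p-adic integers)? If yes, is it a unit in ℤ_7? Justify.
x ∈ ℤ_7^× (unit); v_7(x) = 0

ℤ_7 = {x ∈ ℚ_7 : v_7(x) ≥ 0} and ℤ_7^× = {x ∈ ℤ_7 : v_7(x) = 0}. Here v_7(18) = v_7(num) − v_7(den) = 0; compare against these criteria.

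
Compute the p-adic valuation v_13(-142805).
v_13(-142805) = 4

v_13(n) is the largest exponent k such that 13^k divides n. Factor out: -142805 = -13^4 · 5. (Sign doesn't affect v_p.) So v_13(-142805) = 4.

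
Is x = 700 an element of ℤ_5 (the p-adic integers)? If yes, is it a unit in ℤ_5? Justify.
x ∈ ℤ_5 but not a unit; v_5(x) = 2 > 0

ℤ_5 = {x ∈ ℚ_5 : v_5(x) ≥ 0} and ℤ_5^× = {x ∈ ℤ_5 : v_5(x) = 0}. Here v_5(700) = v_5(num) − v_5(den) = 2; compare against these criteria.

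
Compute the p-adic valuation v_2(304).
v_2(304) = 4

v_2(n) is the largest exponent k such that 2^k divides n. Factor out: 304 = 2^4 · 19. (Sign doesn't affect v_p.) So v_2(304) = 4.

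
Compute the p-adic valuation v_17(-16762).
v_17(-16762) = 2

v_17(n) is the largest exponent k such that 17^k divides n. Factor out: -16762 = -17^2 · 58. (Sign doesn't affect v_p.) So v_17(-16762) = 2.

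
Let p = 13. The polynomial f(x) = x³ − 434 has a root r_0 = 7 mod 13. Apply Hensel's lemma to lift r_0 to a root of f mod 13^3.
r_2 = 241 (mod 2197)

Hensel: r_{i+1} = r_i − f(r_i)/f′(r_i) mod 13^{i+2}, where f′(x) = 3x². Iterate:
  r_0 = 7 (mod 13)
  r_1 = 72 (mod 169)
  r_2 = 241 (mod 2197)
Final: r = 241 with f(r) ≡ 0 mod 13^3.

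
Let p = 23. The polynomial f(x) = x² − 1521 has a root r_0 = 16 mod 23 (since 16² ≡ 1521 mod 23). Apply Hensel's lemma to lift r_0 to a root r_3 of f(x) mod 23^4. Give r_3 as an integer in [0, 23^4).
r_3 = 39 (mod 279841)

Hensel's recurrence: r_{i+1} = r_i − f(r_i)·(f′(r_i))^{-1} mod 23^{i+2}, with f′(x) = 2x. Iterate:
  r_0 = 16 (mod 23)
  r_1 = 39 (mod 529)
  r_2 = 39 (mod 12167)
  r_3 = 39 (mod 279841)
Final: r_3 = 39, and one checks f(r_3) ≡ 0 mod 23^4.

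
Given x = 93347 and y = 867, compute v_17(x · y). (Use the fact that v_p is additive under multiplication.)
v_17(80931849) = 5

v_p(x) = 3 (factor: 93347 = 17^3 · 19); v_p(y) = 2 (factor: 867 = 17^2 · 3). Additivity: v_p(xy) = v_p(x) + v_p(y) = 3 + 2 = 5. (Direct check: xy = 80931849 = 17^5 · (57).)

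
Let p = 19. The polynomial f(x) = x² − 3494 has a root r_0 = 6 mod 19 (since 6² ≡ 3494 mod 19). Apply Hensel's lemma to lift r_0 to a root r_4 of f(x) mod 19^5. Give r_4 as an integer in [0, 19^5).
r_4 = 831617 (mod 2476099)

Hensel's recurrence: r_{i+1} = r_i − f(r_i)·(f′(r_i))^{-1} mod 19^{i+2}, with f′(x) = 2x. Iterate:
  r_0 = 6 (mod 19)
  r_1 = 234 (mod 361)
  r_2 = 1678 (mod 6859)
  r_3 = 49691 (mod 130321)
  r_4 = 831617 (mod 2476099)
Final: r_4 = 831617, and one checks f(r_4) ≡ 0 mod 19^5.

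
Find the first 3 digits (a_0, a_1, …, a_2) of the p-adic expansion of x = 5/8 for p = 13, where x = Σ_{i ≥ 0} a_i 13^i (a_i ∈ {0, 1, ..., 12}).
(a_0, …, a_2) = (12, 4, 11)

v_13(5/8) = 0 (numerator and denominator both coprime to 13), so x ∈ ℤ_13^×. Compute digits iteratively via a_i = x_i mod 13, x_{i+1} = (x_i − a_i)/13, with x_0 = x:
  x_0 = 5/8;  a_0 = 12;  x_1 = (x_0 − 12)/13 = -7/8
  x_1 = -7/8;  a_1 = 4;  x_2 = (x_1 − 4)/13 = -3/8
  x_2 = -3/8;  a_2 = 11;  x_3 = (x_2 − 11)/13 = -7/8
Digits: (12, 4, 11).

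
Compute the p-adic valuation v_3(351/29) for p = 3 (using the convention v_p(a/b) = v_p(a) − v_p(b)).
v_3(351/29) = 3

Factor powers of 3 from the numerator and denominator of the reduced fraction: 351 = 3^3 · 13 and 29 = 3^0 · 29. Apply v_p(a/b) = v_p(a) − v_p(b): v_3(351/29) = 3 − 0 = 3.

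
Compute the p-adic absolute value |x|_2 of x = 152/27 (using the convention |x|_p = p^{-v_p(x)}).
|152/27|_2 = 1/8

Step 1 — compute v_2(x) by factoring powers of 2 out of the numerator and denominator: v_2(152/27) = 3. Step 2 — apply |x|_p = p^{-v_p(x)} = 2^{-3} = 1/8.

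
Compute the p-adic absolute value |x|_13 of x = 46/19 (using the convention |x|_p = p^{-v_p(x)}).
|46/19|_13 = 1

Step 1 — compute v_13(x) by factoring powers of 13 out of the numerator and denominator: v_13(46/19) = 0. Step 2 — apply |x|_p = p^{-v_p(x)} = 13^{0} = 1.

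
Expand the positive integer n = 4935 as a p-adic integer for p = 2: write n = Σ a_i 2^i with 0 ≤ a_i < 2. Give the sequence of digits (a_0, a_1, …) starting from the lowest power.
(a_0, a_1, …) = (1, 1, 1, 0, 0, 0, 1, 0, 1, 1, 0, 0, 1)

Repeated division by 2 gives the digits low-to-high: 4935 = 1 + 1·2^1 + 1·2^2 + 1·2^6 + 1·2^8 + 1·2^9 + 1·2^12. Digit sequence: (1, 1, 1, 0, 0, 0, 1, 0, 1, 1, 0, 0, 1).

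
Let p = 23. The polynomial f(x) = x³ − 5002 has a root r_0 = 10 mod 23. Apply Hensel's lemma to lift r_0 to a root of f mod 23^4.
r_3 = 237830 (mod 279841)

Hensel: r_{i+1} = r_i − f(r_i)/f′(r_i) mod 23^{i+2}, where f′(x) = 3x². Iterate:
  r_0 = 10 (mod 23)
  r_1 = 309 (mod 529)
  r_2 = 6657 (mod 12167)
  r_3 = 237830 (mod 279841)
Final: r = 237830 with f(r) ≡ 0 mod 23^4.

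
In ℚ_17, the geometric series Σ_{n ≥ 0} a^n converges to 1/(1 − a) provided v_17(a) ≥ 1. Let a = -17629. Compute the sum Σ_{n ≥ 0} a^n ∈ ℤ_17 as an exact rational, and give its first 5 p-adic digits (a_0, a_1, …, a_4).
Σ a^n = 1/(1 − a) = 1/17630;  first 5 digits = (1, 0, 7, 13, 14)

v_17(a) = 2 ≥ 1, so the series converges in ℤ_17 to 1/(1 − a) = 1/(1 − (-17629)) = 1/17630. Expand this rational in ℤ_17: compute digits iteratively via d_i = x_i mod 17, x_{i+1} = (x_i − d_i)/17. The first 5 digits are (1, 0, 7, 13, 14).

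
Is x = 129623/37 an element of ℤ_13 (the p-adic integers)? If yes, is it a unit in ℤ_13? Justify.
x ∈ ℤ_13 but not a unit; v_13(x) = 3 > 0

ℤ_13 = {x ∈ ℚ_13 : v_13(x) ≥ 0} and ℤ_13^× = {x ∈ ℤ_13 : v_13(x) = 0}. Here v_13(129623/37) = v_13(num) − v_13(den) = 3; compare against these criteria.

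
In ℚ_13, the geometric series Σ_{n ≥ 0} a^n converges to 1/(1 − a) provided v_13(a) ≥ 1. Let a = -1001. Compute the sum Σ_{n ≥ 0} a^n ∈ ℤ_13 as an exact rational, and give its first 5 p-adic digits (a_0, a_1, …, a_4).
Σ a^n = 1/(1 − a) = 1/1002;  first 5 digits = (1, 1, 8, 1, 5)

v_13(a) = 1 ≥ 1, so the series converges in ℤ_13 to 1/(1 − a) = 1/(1 − (-1001)) = 1/1002. Expand this rational in ℤ_13: compute digits iteratively via d_i = x_i mod 13, x_{i+1} = (x_i − d_i)/13. The first 5 digits are (1, 1, 8, 1, 5).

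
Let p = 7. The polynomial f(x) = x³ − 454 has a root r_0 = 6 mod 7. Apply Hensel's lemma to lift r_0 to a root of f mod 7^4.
r_3 = 706 (mod 2401)

Hensel: r_{i+1} = r_i − f(r_i)/f′(r_i) mod 7^{i+2}, where f′(x) = 3x². Iterate:
  r_0 = 6 (mod 7)
  r_1 = 20 (mod 49)
  r_2 = 20 (mod 343)
  r_3 = 706 (mod 2401)
Final: r = 706 with f(r) ≡ 0 mod 7^4.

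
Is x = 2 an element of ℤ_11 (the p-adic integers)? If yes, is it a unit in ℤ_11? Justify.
x ∈ ℤ_11^× (unit); v_11(x) = 0

ℤ_11 = {x ∈ ℚ_11 : v_11(x) ≥ 0} and ℤ_11^× = {x ∈ ℤ_11 : v_11(x) = 0}. Here v_11(2) = v_11(num) − v_11(den) = 0; compare against these criteria.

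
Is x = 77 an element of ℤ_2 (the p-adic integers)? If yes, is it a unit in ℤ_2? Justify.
x ∈ ℤ_2^× (unit); v_2(x) = 0

ℤ_2 = {x ∈ ℚ_2 : v_2(x) ≥ 0} and ℤ_2^× = {x ∈ ℤ_2 : v_2(x) = 0}. Here v_2(77) = v_2(num) − v_2(den) = 0; compare against these criteria.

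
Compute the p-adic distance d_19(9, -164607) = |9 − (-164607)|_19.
d_19(9, -164607) = 1/6859

Step 1 — x − y = 9 − (-164607) = 164616. Step 2 — v_19(164616) = 3 (factor: 164616 = (19^3 · 24); the sign does not affect v_p). Step 3 — |x − y|_19 = 19^{-3} = 1/6859.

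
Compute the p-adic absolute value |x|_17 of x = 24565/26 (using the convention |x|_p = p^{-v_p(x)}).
|24565/26|_17 = 1/4913

Step 1 — compute v_17(x) by factoring powers of 17 out of the numerator and denominator: v_17(24565/26) = 3. Step 2 — apply |x|_p = p^{-v_p(x)} = 17^{-3} = 1/4913.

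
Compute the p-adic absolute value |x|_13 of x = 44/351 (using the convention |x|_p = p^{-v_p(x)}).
|44/351|_13 = 13

Step 1 — compute v_13(x) by factoring powers of 13 out of the numerator and denominator: v_13(44/351) = -1. Step 2 — apply |x|_p = p^{-v_p(x)} = 13^{1} = 13.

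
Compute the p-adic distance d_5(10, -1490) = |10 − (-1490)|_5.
d_5(10, -1490) = 1/125

Step 1 — x − y = 10 − (-1490) = 1500. Step 2 — v_5(1500) = 3 (factor: 1500 = (5^3 · 12); the sign does not affect v_p). Step 3 — |x − y|_5 = 5^{-3} = 1/125.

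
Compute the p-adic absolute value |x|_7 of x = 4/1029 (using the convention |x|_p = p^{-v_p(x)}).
|4/1029|_7 = 343

Step 1 — compute v_7(x) by factoring powers of 7 out of the numerator and denominator: v_7(4/1029) = -3. Step 2 — apply |x|_p = p^{-v_p(x)} = 7^{3} = 343.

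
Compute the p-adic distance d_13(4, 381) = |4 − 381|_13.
d_13(4, 381) = 1/13

Step 1 — x − y = 4 − 381 = -377. Step 2 — v_13(-377) = 1 (factor: -377 = −(13^1 · 29); the sign does not affect v_p). Step 3 — |x − y|_13 = 13^{-1} = 1/13.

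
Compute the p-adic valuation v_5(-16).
v_5(-16) = 0

v_5(n) is the largest exponent k such that 5^k divides n. Factor out: -16 = -5^0 · 16. (Sign doesn't affect v_p.) So v_5(-16) = 0.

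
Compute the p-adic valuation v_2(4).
v_2(4) = 2

v_2(n) is the largest exponent k such that 2^k divides n. Factor out: 4 = 2^2 · 1. (Sign doesn't affect v_p.) So v_2(4) = 2.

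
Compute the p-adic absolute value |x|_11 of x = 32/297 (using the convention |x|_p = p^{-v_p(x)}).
|32/297|_11 = 11

Step 1 — compute v_11(x) by factoring powers of 11 out of the numerator and denominator: v_11(32/297) = -1. Step 2 — apply |x|_p = p^{-v_p(x)} = 11^{1} = 11.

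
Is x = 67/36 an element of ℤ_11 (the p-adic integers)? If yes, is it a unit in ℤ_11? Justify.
x ∈ ℤ_11^× (unit); v_11(x) = 0

ℤ_11 = {x ∈ ℚ_11 : v_11(x) ≥ 0} and ℤ_11^× = {x ∈ ℤ_11 : v_11(x) = 0}. Here v_11(67/36) = v_11(num) − v_11(den) = 0; compare against these criteria.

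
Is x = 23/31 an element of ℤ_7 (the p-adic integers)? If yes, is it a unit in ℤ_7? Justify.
x ∈ ℤ_7^× (unit); v_7(x) = 0

ℤ_7 = {x ∈ ℚ_7 : v_7(x) ≥ 0} and ℤ_7^× = {x ∈ ℤ_7 : v_7(x) = 0}. Here v_7(23/31) = v_7(num) − v_7(den) = 0; compare against these criteria.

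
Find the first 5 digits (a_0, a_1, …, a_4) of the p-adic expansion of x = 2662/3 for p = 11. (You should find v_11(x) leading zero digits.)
(a_0, …, a_4) = (0, 0, 0, 8, 3)

v_11(2662/3) = 3, so a_0 = ... = a_2 = 0. Factor out: x = 11^3 · u with u = 2/3 a unit in ℤ_11. Expand u iteratively via a_{v+i} = u_i mod 11, u_{i+1} = (u_i − a_{v+i})/11:
  u_0 = 2/3;  a_3 = 8;  u_1 = (u_0 − 8)/11 = -2/3
  u_1 = -2/3;  a_4 = 3;  u_2 = (u_1 − 3)/11 = -1/3
Digits: (0, 0, 0, 8, 3).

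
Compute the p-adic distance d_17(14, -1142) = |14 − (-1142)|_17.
d_17(14, -1142) = 1/289

Step 1 — x − y = 14 − (-1142) = 1156. Step 2 — v_17(1156) = 2 (factor: 1156 = (17^2 · 4); the sign does not affect v_p). Step 3 — |x − y|_17 = 17^{-2} = 1/289.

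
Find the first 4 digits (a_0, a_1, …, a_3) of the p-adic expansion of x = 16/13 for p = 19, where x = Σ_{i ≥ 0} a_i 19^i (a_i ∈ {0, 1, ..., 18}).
(a_0, …, a_3) = (10, 1, 16, 5)

v_19(16/13) = 0 (numerator and denominator both coprime to 19), so x ∈ ℤ_19^×. Compute digits iteratively via a_i = x_i mod 19, x_{i+1} = (x_i − a_i)/19, with x_0 = x:
  x_0 = 16/13;  a_0 = 10;  x_1 = (x_0 − 10)/19 = -6/13
  x_1 = -6/13;  a_1 = 1;  x_2 = (x_1 − 1)/19 = -1/13
  x_2 = -1/13;  a_2 = 16;  x_3 = (x_2 − 16)/19 = -11/13
  x_3 = -11/13;  a_3 = 5;  x_4 = (x_3 − 5)/19 = -4/13
Digits: (10, 1, 16, 5).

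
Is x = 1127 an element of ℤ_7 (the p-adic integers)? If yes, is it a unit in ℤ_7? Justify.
x ∈ ℤ_7 but not a unit; v_7(x) = 2 > 0

ℤ_7 = {x ∈ ℚ_7 : v_7(x) ≥ 0} and ℤ_7^× = {x ∈ ℤ_7 : v_7(x) = 0}. Here v_7(1127) = v_7(num) − v_7(den) = 2; compare against these criteria.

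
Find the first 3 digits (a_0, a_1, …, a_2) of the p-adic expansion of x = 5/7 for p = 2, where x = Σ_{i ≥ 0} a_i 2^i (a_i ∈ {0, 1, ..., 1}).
(a_0, …, a_2) = (1, 1, 0)

v_2(5/7) = 0 (numerator and denominator both coprime to 2), so x ∈ ℤ_2^×. Compute digits iteratively via a_i = x_i mod 2, x_{i+1} = (x_i − a_i)/2, with x_0 = x:
  x_0 = 5/7;  a_0 = 1;  x_1 = (x_0 − 1)/2 = -1/7
  x_1 = -1/7;  a_1 = 1;  x_2 = (x_1 − 1)/2 = -4/7
  x_2 = -4/7;  a_2 = 0;  x_3 = (x_2 − 0)/2 = -2/7
Digits: (1, 1, 0).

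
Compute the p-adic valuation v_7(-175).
v_7(-175) = 1

v_7(n) is the largest exponent k such that 7^k divides n. Factor out: -175 = -7^1 · 25. (Sign doesn't affect v_p.) So v_7(-175) = 1.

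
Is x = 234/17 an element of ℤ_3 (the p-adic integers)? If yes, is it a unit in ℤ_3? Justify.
x ∈ ℤ_3 but not a unit; v_3(x) = 2 > 0

ℤ_3 = {x ∈ ℚ_3 : v_3(x) ≥ 0} and ℤ_3^× = {x ∈ ℤ_3 : v_3(x) = 0}. Here v_3(234/17) = v_3(num) − v_3(den) = 2; compare against these criteria.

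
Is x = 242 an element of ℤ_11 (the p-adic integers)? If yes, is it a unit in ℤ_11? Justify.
x ∈ ℤ_11 but not a unit; v_11(x) = 2 > 0

ℤ_11 = {x ∈ ℚ_11 : v_11(x) ≥ 0} and ℤ_11^× = {x ∈ ℤ_11 : v_11(x) = 0}. Here v_11(242) = v_11(num) − v_11(den) = 2; compare against these criteria.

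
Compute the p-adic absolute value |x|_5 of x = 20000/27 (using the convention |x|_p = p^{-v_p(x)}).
|20000/27|_5 = 1/625

Step 1 — compute v_5(x) by factoring powers of 5 out of the numerator and denominator: v_5(20000/27) = 4. Step 2 — apply |x|_p = p^{-v_p(x)} = 5^{-4} = 1/625.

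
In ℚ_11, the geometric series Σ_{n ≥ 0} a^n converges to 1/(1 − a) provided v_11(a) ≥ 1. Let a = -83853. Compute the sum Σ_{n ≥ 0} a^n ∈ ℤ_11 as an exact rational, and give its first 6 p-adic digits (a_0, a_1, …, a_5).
Σ a^n = 1/(1 − a) = 1/83854;  first 6 digits = (1, 0, 0, 3, 5, 10)

v_11(a) = 3 ≥ 1, so the series converges in ℤ_11 to 1/(1 − a) = 1/(1 − (-83853)) = 1/83854. Expand this rational in ℤ_11: compute digits iteratively via d_i = x_i mod 11, x_{i+1} = (x_i − d_i)/11. The first 6 digits are (1, 0, 0, 3, 5, 10).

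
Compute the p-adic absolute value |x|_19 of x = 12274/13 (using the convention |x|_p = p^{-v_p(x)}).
|12274/13|_19 = 1/361

Step 1 — compute v_19(x) by factoring powers of 19 out of the numerator and denominator: v_19(12274/13) = 2. Step 2 — apply |x|_p = p^{-v_p(x)} = 19^{-2} = 1/361.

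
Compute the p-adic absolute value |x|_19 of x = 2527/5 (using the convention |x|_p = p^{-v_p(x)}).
|2527/5|_19 = 1/361

Step 1 — compute v_19(x) by factoring powers of 19 out of the numerator and denominator: v_19(2527/5) = 2. Step 2 — apply |x|_p = p^{-v_p(x)} = 19^{-2} = 1/361.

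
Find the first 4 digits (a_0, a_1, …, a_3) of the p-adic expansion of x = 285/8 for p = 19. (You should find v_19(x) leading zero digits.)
(a_0, …, a_3) = (0, 9, 2, 7)

v_19(285/8) = 1, so a_0 = ... = a_0 = 0. Factor out: x = 19^1 · u with u = 15/8 a unit in ℤ_19. Expand u iteratively via a_{v+i} = u_i mod 19, u_{i+1} = (u_i − a_{v+i})/19:
  u_0 = 15/8;  a_1 = 9;  u_1 = (u_0 − 9)/19 = -3/8
  u_1 = -3/8;  a_2 = 2;  u_2 = (u_1 − 2)/19 = -1/8
  u_2 = -1/8;  a_3 = 7;  u_3 = (u_2 − 7)/19 = -3/8
Digits: (0, 9, 2, 7).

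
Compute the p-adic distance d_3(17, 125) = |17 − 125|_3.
d_3(17, 125) = 1/27

Step 1 — x − y = 17 − 125 = -108. Step 2 — v_3(-108) = 3 (factor: -108 = −(3^3 · 4); the sign does not affect v_p). Step 3 — |x − y|_3 = 3^{-3} = 1/27.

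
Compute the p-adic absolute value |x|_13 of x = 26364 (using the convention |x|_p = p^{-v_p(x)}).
|26364|_13 = 1/2197

Step 1 — compute v_13(x) by factoring powers of 13 out of the numerator and denominator: v_13(26364) = 3. Step 2 — apply |x|_p = p^{-v_p(x)} = 13^{-3} = 1/2197.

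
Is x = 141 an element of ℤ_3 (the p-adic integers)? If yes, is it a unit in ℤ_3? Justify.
x ∈ ℤ_3 but not a unit; v_3(x) = 1 > 0

ℤ_3 = {x ∈ ℚ_3 : v_3(x) ≥ 0} and ℤ_3^× = {x ∈ ℤ_3 : v_3(x) = 0}. Here v_3(141) = v_3(num) − v_3(den) = 1; compare against these criteria.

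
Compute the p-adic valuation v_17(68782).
v_17(68782) = 3

v_17(n) is the largest exponent k such that 17^k divides n. Factor out: 68782 = 17^3 · 14. (Sign doesn't affect v_p.) So v_17(68782) = 3.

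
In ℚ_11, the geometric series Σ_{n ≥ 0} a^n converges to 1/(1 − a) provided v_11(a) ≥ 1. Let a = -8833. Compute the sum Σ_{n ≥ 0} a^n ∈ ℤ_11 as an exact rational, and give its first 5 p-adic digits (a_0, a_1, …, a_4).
Σ a^n = 1/(1 − a) = 1/8834;  first 5 digits = (1, 0, 4, 4, 4)

v_11(a) = 2 ≥ 1, so the series converges in ℤ_11 to 1/(1 − a) = 1/(1 − (-8833)) = 1/8834. Expand this rational in ℤ_11: compute digits iteratively via d_i = x_i mod 11, x_{i+1} = (x_i − d_i)/11. The first 5 digits are (1, 0, 4, 4, 4).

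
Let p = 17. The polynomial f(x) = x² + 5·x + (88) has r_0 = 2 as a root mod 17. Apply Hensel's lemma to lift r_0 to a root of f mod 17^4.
r_3 = 82163 (mod 83521)

Hensel: r_{i+1} = r_i − f(r_i)·(f′(r_i))^{-1} mod 17^{i+2}, f′(x) = 2x + 5. Iterate:
  r_0 = 2 (mod 17)
  r_1 = 87 (mod 289)
  r_2 = 3555 (mod 4913)
  r_3 = 82163 (mod 83521)
Final: r = 82163 satisfies f(r) ≡ 0 mod 17^4.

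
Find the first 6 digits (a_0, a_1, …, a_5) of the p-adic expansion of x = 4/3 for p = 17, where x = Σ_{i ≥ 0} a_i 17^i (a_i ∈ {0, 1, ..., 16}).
(a_0, …, a_5) = (7, 11, 5, 11, 5, 11)

v_17(4/3) = 0 (numerator and denominator both coprime to 17), so x ∈ ℤ_17^×. Compute digits iteratively via a_i = x_i mod 17, x_{i+1} = (x_i − a_i)/17, with x_0 = x:
  x_0 = 4/3;  a_0 = 7;  x_1 = (x_0 − 7)/17 = -1/3
  x_1 = -1/3;  a_1 = 11;  x_2 = (x_1 − 11)/17 = -2/3
  x_2 = -2/3;  a_2 = 5;  x_3 = (x_2 − 5)/17 = -1/3
  x_3 = -1/3;  a_3 = 11;  x_4 = (x_3 − 11)/17 = -2/3
  x_4 = -2/3;  a_4 = 5;  x_5 = (x_4 − 5)/17 = -1/3
  x_5 = -1/3;  a_5 = 11;  x_6 = (x_5 − 11)/17 = -2/3
Digits: (7, 11, 5, 11, 5, 11).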